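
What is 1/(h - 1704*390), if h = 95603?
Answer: -1/568957 ≈ -1.7576e-6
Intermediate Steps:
1/(h - 1704*390) = 1/(95603 - 1704*390) = 1/(95603 - 664560) = 1/(-568957) = -1/568957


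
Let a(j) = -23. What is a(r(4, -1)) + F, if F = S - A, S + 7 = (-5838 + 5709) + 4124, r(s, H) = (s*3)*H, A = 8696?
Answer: -4731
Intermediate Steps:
r(s, H) = 3*H*s (r(s, H) = (3*s)*H = 3*H*s)
S = 3988 (S = -7 + ((-5838 + 5709) + 4124) = -7 + (-129 + 4124) = -7 + 3995 = 3988)
F = -4708 (F = 3988 - 1*8696 = 3988 - 8696 = -4708)
a(r(4, -1)) + F = -23 - 4708 = -4731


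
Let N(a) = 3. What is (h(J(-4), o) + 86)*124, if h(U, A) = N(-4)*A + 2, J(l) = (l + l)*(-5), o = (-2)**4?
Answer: 16864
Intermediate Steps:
o = 16
J(l) = -10*l (J(l) = (2*l)*(-5) = -10*l)
h(U, A) = 2 + 3*A (h(U, A) = 3*A + 2 = 2 + 3*A)
(h(J(-4), o) + 86)*124 = ((2 + 3*16) + 86)*124 = ((2 + 48) + 86)*124 = (50 + 86)*124 = 136*124 = 16864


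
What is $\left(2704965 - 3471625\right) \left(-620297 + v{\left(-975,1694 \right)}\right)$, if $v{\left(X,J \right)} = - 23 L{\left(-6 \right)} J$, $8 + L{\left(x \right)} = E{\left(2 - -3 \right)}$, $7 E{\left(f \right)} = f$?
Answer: $257928190460$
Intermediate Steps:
$E{\left(f \right)} = \frac{f}{7}$
$L{\left(x \right)} = - \frac{51}{7}$ ($L{\left(x \right)} = -8 + \frac{2 - -3}{7} = -8 + \frac{2 + 3}{7} = -8 + \frac{1}{7} \cdot 5 = -8 + \frac{5}{7} = - \frac{51}{7}$)
$v{\left(X,J \right)} = \frac{1173 J}{7}$ ($v{\left(X,J \right)} = - 23 \left(- \frac{51 J}{7}\right) = \frac{1173 J}{7}$)
$\left(2704965 - 3471625\right) \left(-620297 + v{\left(-975,1694 \right)}\right) = \left(2704965 - 3471625\right) \left(-620297 + \frac{1173}{7} \cdot 1694\right) = - 766660 \left(-620297 + 283866\right) = \left(-766660\right) \left(-336431\right) = 257928190460$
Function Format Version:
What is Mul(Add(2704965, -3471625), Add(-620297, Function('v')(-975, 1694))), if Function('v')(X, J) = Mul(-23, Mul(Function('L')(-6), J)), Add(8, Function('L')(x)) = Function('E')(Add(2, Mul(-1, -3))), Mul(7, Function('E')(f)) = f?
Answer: 257928190460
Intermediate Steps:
Function('E')(f) = Mul(Rational(1, 7), f)
Function('L')(x) = Rational(-51, 7) (Function('L')(x) = Add(-8, Mul(Rational(1, 7), Add(2, Mul(-1, -3)))) = Add(-8, Mul(Rational(1, 7), Add(2, 3))) = Add(-8, Mul(Rational(1, 7), 5)) = Add(-8, Rational(5, 7)) = Rational(-51, 7))
Function('v')(X, J) = Mul(Rational(1173, 7), J) (Function('v')(X, J) = Mul(-23, Mul(Rational(-51, 7), J)) = Mul(Rational(1173, 7), J))
Mul(Add(2704965, -3471625), Add(-620297, Function('v')(-975, 1694))) = Mul(Add(2704965, -3471625), Add(-620297, Mul(Rational(1173, 7), 1694))) = Mul(-766660, Add(-620297, 283866)) = Mul(-766660, -336431) = 257928190460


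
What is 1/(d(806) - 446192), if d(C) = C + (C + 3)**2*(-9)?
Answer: -1/6335715 ≈ -1.5784e-7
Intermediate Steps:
d(C) = C - 9*(3 + C)**2 (d(C) = C + (3 + C)**2*(-9) = C - 9*(3 + C)**2)
1/(d(806) - 446192) = 1/((806 - 9*(3 + 806)**2) - 446192) = 1/((806 - 9*809**2) - 446192) = 1/((806 - 9*654481) - 446192) = 1/((806 - 5890329) - 446192) = 1/(-5889523 - 446192) = 1/(-6335715) = -1/6335715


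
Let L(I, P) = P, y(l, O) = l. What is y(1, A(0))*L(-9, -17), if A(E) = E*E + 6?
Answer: -17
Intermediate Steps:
A(E) = 6 + E**2 (A(E) = E**2 + 6 = 6 + E**2)
y(1, A(0))*L(-9, -17) = 1*(-17) = -17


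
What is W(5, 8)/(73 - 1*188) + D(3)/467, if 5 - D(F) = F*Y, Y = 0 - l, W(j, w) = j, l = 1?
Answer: -283/10741 ≈ -0.026348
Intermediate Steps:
Y = -1 (Y = 0 - 1*1 = 0 - 1 = -1)
D(F) = 5 + F (D(F) = 5 - F*(-1) = 5 - (-1)*F = 5 + F)
W(5, 8)/(73 - 1*188) + D(3)/467 = 5/(73 - 1*188) + (5 + 3)/467 = 5/(73 - 188) + 8*(1/467) = 5/(-115) + 8/467 = 5*(-1/115) + 8/467 = -1/23 + 8/467 = -283/10741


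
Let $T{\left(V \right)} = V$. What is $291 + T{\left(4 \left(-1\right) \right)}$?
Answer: $287$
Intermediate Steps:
$291 + T{\left(4 \left(-1\right) \right)} = 291 + 4 \left(-1\right) = 291 - 4 = 287$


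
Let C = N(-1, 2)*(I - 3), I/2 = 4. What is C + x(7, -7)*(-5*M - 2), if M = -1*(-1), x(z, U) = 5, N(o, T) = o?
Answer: -40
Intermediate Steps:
I = 8 (I = 2*4 = 8)
M = 1
C = -5 (C = -(8 - 3) = -1*5 = -5)
C + x(7, -7)*(-5*M - 2) = -5 + 5*(-5*1 - 2) = -5 + 5*(-5 - 2) = -5 + 5*(-7) = -5 - 35 = -40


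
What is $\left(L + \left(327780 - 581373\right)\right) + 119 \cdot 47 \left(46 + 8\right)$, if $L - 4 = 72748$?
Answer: $121181$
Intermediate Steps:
$L = 72752$ ($L = 4 + 72748 = 72752$)
$\left(L + \left(327780 - 581373\right)\right) + 119 \cdot 47 \left(46 + 8\right) = \left(72752 + \left(327780 - 581373\right)\right) + 119 \cdot 47 \left(46 + 8\right) = \left(72752 + \left(327780 - 581373\right)\right) + 5593 \cdot 54 = \left(72752 - 253593\right) + 302022 = -180841 + 302022 = 121181$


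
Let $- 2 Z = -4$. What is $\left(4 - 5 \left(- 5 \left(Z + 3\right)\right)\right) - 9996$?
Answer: $-9867$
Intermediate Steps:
$Z = 2$ ($Z = \left(- \frac{1}{2}\right) \left(-4\right) = 2$)
$\left(4 - 5 \left(- 5 \left(Z + 3\right)\right)\right) - 9996 = \left(4 - 5 \left(- 5 \left(2 + 3\right)\right)\right) - 9996 = \left(4 - 5 \left(\left(-5\right) 5\right)\right) - 9996 = \left(4 - -125\right) - 9996 = \left(4 + 125\right) - 9996 = 129 - 9996 = -9867$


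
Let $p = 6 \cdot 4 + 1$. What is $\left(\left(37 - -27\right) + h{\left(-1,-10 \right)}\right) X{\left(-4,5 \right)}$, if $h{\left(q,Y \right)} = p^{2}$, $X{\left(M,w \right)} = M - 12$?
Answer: $-11024$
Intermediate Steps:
$p = 25$ ($p = 24 + 1 = 25$)
$X{\left(M,w \right)} = -12 + M$
$h{\left(q,Y \right)} = 625$ ($h{\left(q,Y \right)} = 25^{2} = 625$)
$\left(\left(37 - -27\right) + h{\left(-1,-10 \right)}\right) X{\left(-4,5 \right)} = \left(\left(37 - -27\right) + 625\right) \left(-12 - 4\right) = \left(\left(37 + 27\right) + 625\right) \left(-16\right) = \left(64 + 625\right) \left(-16\right) = 689 \left(-16\right) = -11024$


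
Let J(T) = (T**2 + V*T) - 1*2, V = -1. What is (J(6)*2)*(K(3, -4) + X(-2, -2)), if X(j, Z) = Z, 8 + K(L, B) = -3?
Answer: -728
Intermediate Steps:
K(L, B) = -11 (K(L, B) = -8 - 3 = -11)
J(T) = -2 + T**2 - T (J(T) = (T**2 - T) - 1*2 = (T**2 - T) - 2 = -2 + T**2 - T)
(J(6)*2)*(K(3, -4) + X(-2, -2)) = ((-2 + 6**2 - 1*6)*2)*(-11 - 2) = ((-2 + 36 - 6)*2)*(-13) = (28*2)*(-13) = 56*(-13) = -728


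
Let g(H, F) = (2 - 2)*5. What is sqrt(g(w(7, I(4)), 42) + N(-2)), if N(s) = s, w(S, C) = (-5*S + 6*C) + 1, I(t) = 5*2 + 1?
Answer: I*sqrt(2) ≈ 1.4142*I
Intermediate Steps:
I(t) = 11 (I(t) = 10 + 1 = 11)
w(S, C) = 1 - 5*S + 6*C
g(H, F) = 0 (g(H, F) = 0*5 = 0)
sqrt(g(w(7, I(4)), 42) + N(-2)) = sqrt(0 - 2) = sqrt(-2) = I*sqrt(2)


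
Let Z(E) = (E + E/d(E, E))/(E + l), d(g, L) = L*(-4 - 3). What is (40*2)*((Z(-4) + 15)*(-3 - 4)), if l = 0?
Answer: -8980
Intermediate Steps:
d(g, L) = -7*L (d(g, L) = L*(-7) = -7*L)
Z(E) = (-⅐ + E)/E (Z(E) = (E + E/((-7*E)))/(E + 0) = (E + E*(-1/(7*E)))/E = (E - ⅐)/E = (-⅐ + E)/E)
(40*2)*((Z(-4) + 15)*(-3 - 4)) = (40*2)*(((-⅐ - 4)/(-4) + 15)*(-3 - 4)) = 80*((-¼*(-29/7) + 15)*(-7)) = 80*((29/28 + 15)*(-7)) = 80*((449/28)*(-7)) = 80*(-449/4) = -8980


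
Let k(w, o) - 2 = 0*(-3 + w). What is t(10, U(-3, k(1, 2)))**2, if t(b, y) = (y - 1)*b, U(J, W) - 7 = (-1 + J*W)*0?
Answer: 3600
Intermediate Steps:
k(w, o) = 2 (k(w, o) = 2 + 0*(-3 + w) = 2 + 0 = 2)
U(J, W) = 7 (U(J, W) = 7 + (-1 + J*W)*0 = 7 + 0 = 7)
t(b, y) = b*(-1 + y) (t(b, y) = (-1 + y)*b = b*(-1 + y))
t(10, U(-3, k(1, 2)))**2 = (10*(-1 + 7))**2 = (10*6)**2 = 60**2 = 3600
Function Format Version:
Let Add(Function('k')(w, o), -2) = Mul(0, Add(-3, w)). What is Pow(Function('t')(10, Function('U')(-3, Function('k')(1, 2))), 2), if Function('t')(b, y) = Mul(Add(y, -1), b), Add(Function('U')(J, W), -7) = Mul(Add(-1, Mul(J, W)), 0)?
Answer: 3600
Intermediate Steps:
Function('k')(w, o) = 2 (Function('k')(w, o) = Add(2, Mul(0, Add(-3, w))) = Add(2, 0) = 2)
Function('U')(J, W) = 7 (Function('U')(J, W) = Add(7, Mul(Add(-1, Mul(J, W)), 0)) = Add(7, 0) = 7)
Function('t')(b, y) = Mul(b, Add(-1, y)) (Function('t')(b, y) = Mul(Add(-1, y), b) = Mul(b, Add(-1, y)))
Pow(Function('t')(10, Function('U')(-3, Function('k')(1, 2))), 2) = Pow(Mul(10, Add(-1, 7)), 2) = Pow(Mul(10, 6), 2) = Pow(60, 2) = 3600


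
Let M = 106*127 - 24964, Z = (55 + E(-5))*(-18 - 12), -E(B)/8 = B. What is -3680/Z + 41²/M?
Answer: 1251217/1092690 ≈ 1.1451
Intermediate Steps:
E(B) = -8*B
Z = -2850 (Z = (55 - 8*(-5))*(-18 - 12) = (55 + 40)*(-30) = 95*(-30) = -2850)
M = -11502 (M = 13462 - 24964 = -11502)
-3680/Z + 41²/M = -3680/(-2850) + 41²/(-11502) = -3680*(-1/2850) + 1681*(-1/11502) = 368/285 - 1681/11502 = 1251217/1092690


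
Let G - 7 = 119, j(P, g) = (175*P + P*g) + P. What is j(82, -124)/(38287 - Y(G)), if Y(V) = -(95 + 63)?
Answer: 4264/38445 ≈ 0.11091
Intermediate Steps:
j(P, g) = 176*P + P*g
G = 126 (G = 7 + 119 = 126)
Y(V) = -158 (Y(V) = -1*158 = -158)
j(82, -124)/(38287 - Y(G)) = (82*(176 - 124))/(38287 - 1*(-158)) = (82*52)/(38287 + 158) = 4264/38445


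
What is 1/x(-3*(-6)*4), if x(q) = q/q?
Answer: 1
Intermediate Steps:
x(q) = 1
1/x(-3*(-6)*4) = 1/1 = 1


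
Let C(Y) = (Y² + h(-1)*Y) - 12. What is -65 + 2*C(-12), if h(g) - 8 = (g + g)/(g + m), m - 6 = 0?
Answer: 83/5 ≈ 16.600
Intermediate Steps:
m = 6 (m = 6 + 0 = 6)
h(g) = 8 + 2*g/(6 + g) (h(g) = 8 + (g + g)/(g + 6) = 8 + (2*g)/(6 + g) = 8 + 2*g/(6 + g))
C(Y) = -12 + Y² + 38*Y/5 (C(Y) = (Y² + (2*(24 + 5*(-1))/(6 - 1))*Y) - 12 = (Y² + (2*(24 - 5)/5)*Y) - 12 = (Y² + (2*(⅕)*19)*Y) - 12 = (Y² + 38*Y/5) - 12 = -12 + Y² + 38*Y/5)
-65 + 2*C(-12) = -65 + 2*(-12 + (-12)² + (38/5)*(-12)) = -65 + 2*(-12 + 144 - 456/5) = -65 + 2*(204/5) = -65 + 408/5 = 83/5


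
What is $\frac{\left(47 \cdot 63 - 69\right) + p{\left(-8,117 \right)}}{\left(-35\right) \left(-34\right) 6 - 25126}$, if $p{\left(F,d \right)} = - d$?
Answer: $- \frac{2775}{17986} \approx -0.15429$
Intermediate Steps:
$\frac{\left(47 \cdot 63 - 69\right) + p{\left(-8,117 \right)}}{\left(-35\right) \left(-34\right) 6 - 25126} = \frac{\left(47 \cdot 63 - 69\right) - 117}{\left(-35\right) \left(-34\right) 6 - 25126} = \frac{\left(2961 - 69\right) - 117}{1190 \cdot 6 - 25126} = \frac{2892 - 117}{7140 - 25126} = \frac{2775}{-17986} = 2775 \left(- \frac{1}{17986}\right) = - \frac{2775}{17986}$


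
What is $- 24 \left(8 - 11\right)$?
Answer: $72$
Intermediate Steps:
$- 24 \left(8 - 11\right) = \left(-24\right) \left(-3\right) = 72$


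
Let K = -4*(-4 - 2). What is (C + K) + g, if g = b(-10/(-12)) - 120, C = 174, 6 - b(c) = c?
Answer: 499/6 ≈ 83.167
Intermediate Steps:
b(c) = 6 - c
g = -689/6 (g = (6 - (-10)/(-12)) - 120 = (6 - (-10)*(-1)/12) - 120 = (6 - 1*5/6) - 120 = (6 - 5/6) - 120 = 31/6 - 120 = -689/6 ≈ -114.83)
K = 24 (K = -4*(-6) = 24)
(C + K) + g = (174 + 24) - 689/6 = 198 - 689/6 = 499/6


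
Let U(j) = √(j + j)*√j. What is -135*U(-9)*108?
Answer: 131220*√2 ≈ 1.8557e+5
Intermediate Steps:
U(j) = j*√2 (U(j) = √(2*j)*√j = (√2*√j)*√j = j*√2)
-135*U(-9)*108 = -(-1215)*√2*108 = (1215*√2)*108 = 131220*√2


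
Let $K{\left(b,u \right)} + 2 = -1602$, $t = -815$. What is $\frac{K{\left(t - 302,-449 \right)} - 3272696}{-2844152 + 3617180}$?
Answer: $- \frac{818575}{193257} \approx -4.2357$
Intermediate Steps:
$K{\left(b,u \right)} = -1604$ ($K{\left(b,u \right)} = -2 - 1602 = -1604$)
$\frac{K{\left(t - 302,-449 \right)} - 3272696}{-2844152 + 3617180} = \frac{-1604 - 3272696}{-2844152 + 3617180} = - \frac{3274300}{773028} = \left(-3274300\right) \frac{1}{773028} = - \frac{818575}{193257}$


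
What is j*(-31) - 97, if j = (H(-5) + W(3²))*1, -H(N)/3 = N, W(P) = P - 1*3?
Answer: -748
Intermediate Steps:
W(P) = -3 + P (W(P) = P - 3 = -3 + P)
H(N) = -3*N
j = 21 (j = (-3*(-5) + (-3 + 3²))*1 = (15 + (-3 + 9))*1 = (15 + 6)*1 = 21*1 = 21)
j*(-31) - 97 = 21*(-31) - 97 = -651 - 97 = -748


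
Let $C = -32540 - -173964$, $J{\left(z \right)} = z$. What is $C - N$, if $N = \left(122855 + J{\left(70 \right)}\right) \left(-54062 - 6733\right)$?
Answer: $7473366799$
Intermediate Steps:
$C = 141424$ ($C = -32540 + 173964 = 141424$)
$N = -7473225375$ ($N = \left(122855 + 70\right) \left(-54062 - 6733\right) = 122925 \left(-60795\right) = -7473225375$)
$C - N = 141424 - -7473225375 = 141424 + 7473225375 = 7473366799$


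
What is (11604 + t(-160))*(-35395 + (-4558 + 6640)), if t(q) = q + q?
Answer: -375903892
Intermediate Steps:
t(q) = 2*q
(11604 + t(-160))*(-35395 + (-4558 + 6640)) = (11604 + 2*(-160))*(-35395 + (-4558 + 6640)) = (11604 - 320)*(-35395 + 2082) = 11284*(-33313) = -375903892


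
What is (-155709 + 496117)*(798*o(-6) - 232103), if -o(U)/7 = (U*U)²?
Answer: -2543378456072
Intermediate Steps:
o(U) = -7*U⁴
(-155709 + 496117)*(798*o(-6) - 232103) = (-155709 + 496117)*(798*(-7*(-6)⁴) - 232103) = 340408*(798*(-7*1296) - 232103) = 340408*(798*(-9072) - 232103) = 340408*(-7239456 - 232103) = 340408*(-7471559) = -2543378456072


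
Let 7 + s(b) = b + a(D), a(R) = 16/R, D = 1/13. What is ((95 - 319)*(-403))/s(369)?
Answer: 45136/285 ≈ 158.37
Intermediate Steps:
D = 1/13 ≈ 0.076923
s(b) = 201 + b (s(b) = -7 + (b + 16/(1/13)) = -7 + (b + 16*13) = -7 + (b + 208) = -7 + (208 + b) = 201 + b)
((95 - 319)*(-403))/s(369) = ((95 - 319)*(-403))/(201 + 369) = -224*(-403)/570 = 90272*(1/570) = 45136/285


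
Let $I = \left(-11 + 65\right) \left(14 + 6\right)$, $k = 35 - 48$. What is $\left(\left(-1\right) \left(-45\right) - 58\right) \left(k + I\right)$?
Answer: $-13871$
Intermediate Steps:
$k = -13$
$I = 1080$ ($I = 54 \cdot 20 = 1080$)
$\left(\left(-1\right) \left(-45\right) - 58\right) \left(k + I\right) = \left(\left(-1\right) \left(-45\right) - 58\right) \left(-13 + 1080\right) = \left(45 - 58\right) 1067 = \left(-13\right) 1067 = -13871$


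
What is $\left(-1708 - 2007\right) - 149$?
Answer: $-3864$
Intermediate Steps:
$\left(-1708 - 2007\right) - 149 = -3715 - 149 = -3864$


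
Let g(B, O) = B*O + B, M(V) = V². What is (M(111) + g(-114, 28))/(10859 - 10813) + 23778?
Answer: 1102803/46 ≈ 23974.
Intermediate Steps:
g(B, O) = B + B*O
(M(111) + g(-114, 28))/(10859 - 10813) + 23778 = (111² - 114*(1 + 28))/(10859 - 10813) + 23778 = (12321 - 114*29)/46 + 23778 = (12321 - 3306)*(1/46) + 23778 = 9015*(1/46) + 23778 = 9015/46 + 23778 = 1102803/46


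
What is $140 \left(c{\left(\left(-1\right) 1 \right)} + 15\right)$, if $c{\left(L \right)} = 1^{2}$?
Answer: $2240$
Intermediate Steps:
$c{\left(L \right)} = 1$
$140 \left(c{\left(\left(-1\right) 1 \right)} + 15\right) = 140 \left(1 + 15\right) = 140 \cdot 16 = 2240$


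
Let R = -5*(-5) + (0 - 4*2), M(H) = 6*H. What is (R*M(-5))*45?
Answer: -22950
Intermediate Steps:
R = 17 (R = 25 + (0 - 8) = 25 - 8 = 17)
(R*M(-5))*45 = (17*(6*(-5)))*45 = (17*(-30))*45 = -510*45 = -22950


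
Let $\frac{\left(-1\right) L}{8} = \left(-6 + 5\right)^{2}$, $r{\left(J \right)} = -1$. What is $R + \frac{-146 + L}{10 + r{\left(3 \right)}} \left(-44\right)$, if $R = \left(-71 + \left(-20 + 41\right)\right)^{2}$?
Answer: $\frac{29276}{9} \approx 3252.9$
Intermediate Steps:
$R = 2500$ ($R = \left(-71 + 21\right)^{2} = \left(-50\right)^{2} = 2500$)
$L = -8$ ($L = - 8 \left(-6 + 5\right)^{2} = - 8 \left(-1\right)^{2} = \left(-8\right) 1 = -8$)
$R + \frac{-146 + L}{10 + r{\left(3 \right)}} \left(-44\right) = 2500 + \frac{-146 - 8}{10 - 1} \left(-44\right) = 2500 + - \frac{154}{9} \left(-44\right) = 2500 + \left(-154\right) \frac{1}{9} \left(-44\right) = 2500 - - \frac{6776}{9} = 2500 + \frac{6776}{9} = \frac{29276}{9}$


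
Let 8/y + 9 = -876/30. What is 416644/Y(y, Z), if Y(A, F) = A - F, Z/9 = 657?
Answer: -79579004/1129423 ≈ -70.460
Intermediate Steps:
y = -40/191 (y = 8/(-9 - 876/30) = 8/(-9 - 876*1/30) = 8/(-9 - 146/5) = 8/(-191/5) = 8*(-5/191) = -40/191 ≈ -0.20942)
Z = 5913 (Z = 9*657 = 5913)
416644/Y(y, Z) = 416644/(-40/191 - 1*5913) = 416644/(-40/191 - 5913) = 416644/(-1129423/191) = 416644*(-191/1129423) = -79579004/1129423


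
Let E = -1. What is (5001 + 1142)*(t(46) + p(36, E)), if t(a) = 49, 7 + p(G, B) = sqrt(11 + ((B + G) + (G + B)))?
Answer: 313293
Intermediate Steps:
p(G, B) = -7 + sqrt(11 + 2*B + 2*G) (p(G, B) = -7 + sqrt(11 + ((B + G) + (G + B))) = -7 + sqrt(11 + ((B + G) + (B + G))) = -7 + sqrt(11 + (2*B + 2*G)) = -7 + sqrt(11 + 2*B + 2*G))
(5001 + 1142)*(t(46) + p(36, E)) = (5001 + 1142)*(49 + (-7 + sqrt(11 + 2*(-1) + 2*36))) = 6143*(49 + (-7 + sqrt(11 - 2 + 72))) = 6143*(49 + (-7 + sqrt(81))) = 6143*(49 + (-7 + 9)) = 6143*(49 + 2) = 6143*51 = 313293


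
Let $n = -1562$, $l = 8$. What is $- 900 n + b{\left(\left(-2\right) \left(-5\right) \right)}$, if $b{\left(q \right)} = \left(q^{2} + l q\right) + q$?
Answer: $1405990$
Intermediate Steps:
$b{\left(q \right)} = q^{2} + 9 q$ ($b{\left(q \right)} = \left(q^{2} + 8 q\right) + q = q^{2} + 9 q$)
$- 900 n + b{\left(\left(-2\right) \left(-5\right) \right)} = \left(-900\right) \left(-1562\right) + \left(-2\right) \left(-5\right) \left(9 - -10\right) = 1405800 + 10 \left(9 + 10\right) = 1405800 + 10 \cdot 19 = 1405800 + 190 = 1405990$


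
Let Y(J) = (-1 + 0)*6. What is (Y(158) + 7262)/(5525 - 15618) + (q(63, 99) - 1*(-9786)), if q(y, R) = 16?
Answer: 98924330/10093 ≈ 9801.3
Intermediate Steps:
Y(J) = -6 (Y(J) = -1*6 = -6)
(Y(158) + 7262)/(5525 - 15618) + (q(63, 99) - 1*(-9786)) = (-6 + 7262)/(5525 - 15618) + (16 - 1*(-9786)) = 7256/(-10093) + (16 + 9786) = 7256*(-1/10093) + 9802 = -7256/10093 + 9802 = 98924330/10093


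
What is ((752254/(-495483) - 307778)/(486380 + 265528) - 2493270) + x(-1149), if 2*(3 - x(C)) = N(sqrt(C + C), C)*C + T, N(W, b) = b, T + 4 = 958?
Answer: -587494494870333413/186278815782 ≈ -3.1538e+6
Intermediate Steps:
T = 954 (T = -4 + 958 = 954)
x(C) = -474 - C**2/2 (x(C) = 3 - (C*C + 954)/2 = 3 - (C**2 + 954)/2 = 3 - (954 + C**2)/2 = 3 + (-477 - C**2/2) = -474 - C**2/2)
((752254/(-495483) - 307778)/(486380 + 265528) - 2493270) + x(-1149) = ((752254/(-495483) - 307778)/(486380 + 265528) - 2493270) + (-474 - 1/2*(-1149)**2) = ((752254*(-1/495483) - 307778)/751908 - 2493270) + (-474 - 1/2*1320201) = ((-752254/495483 - 307778)*(1/751908) - 2493270) + (-474 - 1320201/2) = (-152499519028/495483*1/751908 - 2493270) - 1321149/2 = (-38124879757/93139407891 - 2493270) - 1321149/2 = -232221729637273327/93139407891 - 1321149/2 = -587494494870333413/186278815782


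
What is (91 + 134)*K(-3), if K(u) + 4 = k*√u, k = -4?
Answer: -900 - 900*I*√3 ≈ -900.0 - 1558.8*I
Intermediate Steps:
K(u) = -4 - 4*√u
(91 + 134)*K(-3) = (91 + 134)*(-4 - 4*I*√3) = 225*(-4 - 4*I*√3) = -900 - 900*I*√3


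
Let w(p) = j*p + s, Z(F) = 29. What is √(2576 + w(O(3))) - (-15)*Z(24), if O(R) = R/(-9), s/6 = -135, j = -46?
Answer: 435 + 4*√1002/3 ≈ 477.21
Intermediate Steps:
s = -810 (s = 6*(-135) = -810)
O(R) = -R/9 (O(R) = R*(-⅑) = -R/9)
w(p) = -810 - 46*p (w(p) = -46*p - 810 = -810 - 46*p)
√(2576 + w(O(3))) - (-15)*Z(24) = √(2576 + (-810 - (-46)*3/9)) - (-15)*29 = √(2576 + (-810 - 46*(-⅓))) - 1*(-435) = √(2576 + (-810 + 46/3)) + 435 = √(2576 - 2384/3) + 435 = √(5344/3) + 435 = 4*√1002/3 + 435 = 435 + 4*√1002/3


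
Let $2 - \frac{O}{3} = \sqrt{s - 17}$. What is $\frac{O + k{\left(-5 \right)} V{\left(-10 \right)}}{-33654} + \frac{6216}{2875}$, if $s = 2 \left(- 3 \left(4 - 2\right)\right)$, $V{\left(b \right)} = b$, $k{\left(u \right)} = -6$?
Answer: $\frac{34833919}{16125875} + \frac{i \sqrt{29}}{11218} \approx 2.1601 + 0.00048005 i$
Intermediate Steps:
$s = -12$ ($s = 2 \left(\left(-3\right) 2\right) = 2 \left(-6\right) = -12$)
$O = 6 - 3 i \sqrt{29}$ ($O = 6 - 3 \sqrt{-12 - 17} = 6 - 3 \sqrt{-29} = 6 - 3 i \sqrt{29} \approx 6.0 - 16.155 i$)
$\frac{O + k{\left(-5 \right)} V{\left(-10 \right)}}{-33654} + \frac{6216}{2875} = \frac{\left(6 - 3 i \sqrt{29}\right) - -60}{-33654} + \frac{6216}{2875} = \left(\left(6 - 3 i \sqrt{29}\right) + 60\right) \left(- \frac{1}{33654}\right) + 6216 \cdot \frac{1}{2875} = \left(66 - 3 i \sqrt{29}\right) \left(- \frac{1}{33654}\right) + \frac{6216}{2875} = \left(- \frac{11}{5609} + \frac{i \sqrt{29}}{11218}\right) + \frac{6216}{2875} = \frac{34833919}{16125875} + \frac{i \sqrt{29}}{11218}$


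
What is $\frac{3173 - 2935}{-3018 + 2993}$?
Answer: $- \frac{238}{25} \approx -9.52$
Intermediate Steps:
$\frac{3173 - 2935}{-3018 + 2993} = \frac{238}{-25} = 238 \left(- \frac{1}{25}\right) = - \frac{238}{25}$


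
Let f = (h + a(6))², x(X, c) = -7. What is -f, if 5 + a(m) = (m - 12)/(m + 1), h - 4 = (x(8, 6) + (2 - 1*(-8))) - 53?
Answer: -131769/49 ≈ -2689.2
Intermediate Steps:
h = -46 (h = 4 + ((-7 + (2 - 1*(-8))) - 53) = 4 + ((-7 + (2 + 8)) - 53) = 4 + ((-7 + 10) - 53) = 4 + (3 - 53) = 4 - 50 = -46)
a(m) = -5 + (-12 + m)/(1 + m) (a(m) = -5 + (m - 12)/(m + 1) = -5 + (-12 + m)/(1 + m))
f = 131769/49 (f = (-46 + (-17 - 4*6)/(1 + 6))² = (-46 + (-17 - 24)/7)² = (-46 + (⅐)*(-41))² = (-46 - 41/7)² = (-363/7)² = 131769/49 ≈ 2689.2)
-f = -1*131769/49 = -131769/49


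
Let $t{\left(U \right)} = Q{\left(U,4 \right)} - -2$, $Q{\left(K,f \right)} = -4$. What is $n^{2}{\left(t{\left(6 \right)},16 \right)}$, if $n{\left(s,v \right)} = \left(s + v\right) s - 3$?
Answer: $961$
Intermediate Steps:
$t{\left(U \right)} = -2$ ($t{\left(U \right)} = -4 - -2 = -4 + 2 = -2$)
$n{\left(s,v \right)} = -3 + s \left(s + v\right)$ ($n{\left(s,v \right)} = s \left(s + v\right) - 3 = -3 + s \left(s + v\right)$)
$n^{2}{\left(t{\left(6 \right)},16 \right)} = \left(-3 + \left(-2\right)^{2} - 32\right)^{2} = \left(-3 + 4 - 32\right)^{2} = \left(-31\right)^{2} = 961$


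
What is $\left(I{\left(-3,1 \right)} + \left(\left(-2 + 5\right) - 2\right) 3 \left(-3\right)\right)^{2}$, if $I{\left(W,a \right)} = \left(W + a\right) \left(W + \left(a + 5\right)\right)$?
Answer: $225$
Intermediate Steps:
$I{\left(W,a \right)} = \left(W + a\right) \left(5 + W + a\right)$ ($I{\left(W,a \right)} = \left(W + a\right) \left(W + \left(5 + a\right)\right) = \left(W + a\right) \left(5 + W + a\right)$)
$\left(I{\left(-3,1 \right)} + \left(\left(-2 + 5\right) - 2\right) 3 \left(-3\right)\right)^{2} = \left(\left(\left(-3\right)^{2} + 1^{2} + 5 \left(-3\right) + 5 \cdot 1 + 2 \left(-3\right) 1\right) + \left(\left(-2 + 5\right) - 2\right) 3 \left(-3\right)\right)^{2} = \left(\left(9 + 1 - 15 + 5 - 6\right) + \left(3 - 2\right) 3 \left(-3\right)\right)^{2} = \left(-6 + 1 \cdot 3 \left(-3\right)\right)^{2} = \left(-6 + 3 \left(-3\right)\right)^{2} = \left(-6 - 9\right)^{2} = \left(-15\right)^{2} = 225$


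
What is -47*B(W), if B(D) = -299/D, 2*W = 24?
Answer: 14053/12 ≈ 1171.1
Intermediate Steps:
W = 12 (W = (½)*24 = 12)
-47*B(W) = -(-14053)/12 = -47*(-299/12) = 14053/12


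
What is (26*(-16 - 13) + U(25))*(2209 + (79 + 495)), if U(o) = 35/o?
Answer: -10472429/5 ≈ -2.0945e+6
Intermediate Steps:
(26*(-16 - 13) + U(25))*(2209 + (79 + 495)) = (26*(-16 - 13) + 35/25)*(2209 + (79 + 495)) = (26*(-29) + 35*(1/25))*(2209 + 574) = (-754 + 7/5)*2783 = -3763/5*2783 = -10472429/5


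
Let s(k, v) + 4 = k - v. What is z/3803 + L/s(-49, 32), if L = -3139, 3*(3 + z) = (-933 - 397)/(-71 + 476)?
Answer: 2900756356/78550965 ≈ 36.928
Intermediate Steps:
s(k, v) = -4 + k - v (s(k, v) = -4 + (k - v) = -4 + k - v)
z = -995/243 (z = -3 + ((-933 - 397)/(-71 + 476))/3 = -3 + (-1330/405)/3 = -3 + (-1330*1/405)/3 = -3 + (1/3)*(-266/81) = -3 - 266/243 = -995/243 ≈ -4.0947)
z/3803 + L/s(-49, 32) = -995/243/3803 - 3139/(-4 - 49 - 1*32) = -995/243*1/3803 - 3139/(-4 - 49 - 32) = -995/924129 - 3139/(-85) = -995/924129 - 3139*(-1/85) = -995/924129 + 3139/85 = 2900756356/78550965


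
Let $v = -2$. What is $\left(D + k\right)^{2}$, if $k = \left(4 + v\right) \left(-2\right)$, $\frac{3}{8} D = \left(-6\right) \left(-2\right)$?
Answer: $784$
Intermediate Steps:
$D = 32$ ($D = \frac{8 \left(\left(-6\right) \left(-2\right)\right)}{3} = \frac{8}{3} \cdot 12 = 32$)
$k = -4$ ($k = \left(4 - 2\right) \left(-2\right) = 2 \left(-2\right) = -4$)
$\left(D + k\right)^{2} = \left(32 - 4\right)^{2} = 28^{2} = 784$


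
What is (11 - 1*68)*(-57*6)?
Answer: 19494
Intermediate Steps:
(11 - 1*68)*(-57*6) = (11 - 68)*(-342) = -57*(-342) = 19494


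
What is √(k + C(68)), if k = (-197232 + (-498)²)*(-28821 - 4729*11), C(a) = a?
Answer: 2*I*√1026102103 ≈ 64066.0*I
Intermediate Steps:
k = -4104408480 (k = (-197232 + 248004)*(-28821 - 52019) = 50772*(-80840) = -4104408480)
√(k + C(68)) = √(-4104408480 + 68) = √(-4104408412) = 2*I*√1026102103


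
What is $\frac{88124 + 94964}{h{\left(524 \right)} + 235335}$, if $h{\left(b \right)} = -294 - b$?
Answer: $\frac{183088}{234517} \approx 0.7807$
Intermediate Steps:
$\frac{88124 + 94964}{h{\left(524 \right)} + 235335} = \frac{88124 + 94964}{\left(-294 - 524\right) + 235335} = \frac{183088}{\left(-294 - 524\right) + 235335} = \frac{183088}{-818 + 235335} = \frac{183088}{234517}$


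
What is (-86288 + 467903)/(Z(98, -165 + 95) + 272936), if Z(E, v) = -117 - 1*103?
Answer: 381615/272716 ≈ 1.3993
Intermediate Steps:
Z(E, v) = -220 (Z(E, v) = -117 - 103 = -220)
(-86288 + 467903)/(Z(98, -165 + 95) + 272936) = (-86288 + 467903)/(-220 + 272936) = 381615/272716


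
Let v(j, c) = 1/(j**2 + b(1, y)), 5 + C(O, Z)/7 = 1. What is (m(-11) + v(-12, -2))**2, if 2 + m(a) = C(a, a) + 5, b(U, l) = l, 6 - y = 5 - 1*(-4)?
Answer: 12418576/19881 ≈ 624.65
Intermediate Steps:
C(O, Z) = -28 (C(O, Z) = -35 + 7*1 = -35 + 7 = -28)
y = -3 (y = 6 - (5 - 1*(-4)) = 6 - (5 + 4) = 6 - 1*9 = 6 - 9 = -3)
v(j, c) = 1/(-3 + j**2) (v(j, c) = 1/(j**2 - 3) = 1/(-3 + j**2))
m(a) = -25 (m(a) = -2 + (-28 + 5) = -2 - 23 = -25)
(m(-11) + v(-12, -2))**2 = (-25 + 1/(-3 + (-12)**2))**2 = (-25 + 1/(-3 + 144))**2 = (-25 + 1/141)**2 = (-3524/141)**2 = 12418576/19881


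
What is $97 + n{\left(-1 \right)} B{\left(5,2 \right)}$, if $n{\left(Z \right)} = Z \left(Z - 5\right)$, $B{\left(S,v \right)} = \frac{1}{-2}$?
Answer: $94$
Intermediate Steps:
$B{\left(S,v \right)} = - \frac{1}{2}$
$n{\left(Z \right)} = Z \left(-5 + Z\right)$
$97 + n{\left(-1 \right)} B{\left(5,2 \right)} = 97 + - (-5 - 1) \left(- \frac{1}{2}\right) = 97 + \left(-1\right) \left(-6\right) \left(- \frac{1}{2}\right) = 97 + 6 \left(- \frac{1}{2}\right) = 97 - 3 = 94$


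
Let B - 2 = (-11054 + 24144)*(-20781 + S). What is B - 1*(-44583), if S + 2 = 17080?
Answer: -48427685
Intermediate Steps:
S = 17078 (S = -2 + 17080 = 17078)
B = -48472268 (B = 2 + (-11054 + 24144)*(-20781 + 17078) = 2 + 13090*(-3703) = 2 - 48472270 = -48472268)
B - 1*(-44583) = -48472268 - 1*(-44583) = -48472268 + 44583 = -48427685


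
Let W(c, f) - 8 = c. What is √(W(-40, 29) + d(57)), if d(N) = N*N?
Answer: √3217 ≈ 56.719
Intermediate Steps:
W(c, f) = 8 + c
d(N) = N²
√(W(-40, 29) + d(57)) = √((8 - 40) + 57²) = √(-32 + 3249) = √3217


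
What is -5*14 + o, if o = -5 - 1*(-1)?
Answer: -74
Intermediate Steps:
o = -4 (o = -5 + 1 = -4)
-5*14 + o = -5*14 - 4 = -70 - 4 = -74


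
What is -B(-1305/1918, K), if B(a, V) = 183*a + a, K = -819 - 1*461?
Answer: 120060/959 ≈ 125.19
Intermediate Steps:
K = -1280 (K = -819 - 461 = -1280)
B(a, V) = 184*a
-B(-1305/1918, K) = -184*(-1305/1918) = -184*(-1305*1/1918) = -184*(-1305)/1918 = -1*(-120060/959) = 120060/959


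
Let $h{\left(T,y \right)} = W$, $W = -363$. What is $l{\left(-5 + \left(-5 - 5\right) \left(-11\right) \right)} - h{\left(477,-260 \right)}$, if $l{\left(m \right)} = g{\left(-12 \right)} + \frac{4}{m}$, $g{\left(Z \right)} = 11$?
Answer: $\frac{39274}{105} \approx 374.04$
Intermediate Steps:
$h{\left(T,y \right)} = -363$
$l{\left(m \right)} = 11 + \frac{4}{m}$
$l{\left(-5 + \left(-5 - 5\right) \left(-11\right) \right)} - h{\left(477,-260 \right)} = \left(11 + \frac{4}{-5 + \left(-5 - 5\right) \left(-11\right)}\right) - -363 = \left(11 + \frac{4}{-5 - -110}\right) + 363 = \left(11 + \frac{4}{-5 + 110}\right) + 363 = \left(11 + \frac{4}{105}\right) + 363 = \frac{1159}{105} + 363 = \frac{39274}{105}$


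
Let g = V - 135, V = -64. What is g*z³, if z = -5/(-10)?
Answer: -199/8 ≈ -24.875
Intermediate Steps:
z = ½ (z = -5*(-⅒) = ½ ≈ 0.50000)
g = -199 (g = -64 - 135 = -199)
g*z³ = -199*(½)³ = -199*⅛ = -199/8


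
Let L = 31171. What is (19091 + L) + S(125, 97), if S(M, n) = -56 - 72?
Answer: 50134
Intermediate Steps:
S(M, n) = -128
(19091 + L) + S(125, 97) = (19091 + 31171) - 128 = 50262 - 128 = 50134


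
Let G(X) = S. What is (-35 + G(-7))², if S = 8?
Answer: 729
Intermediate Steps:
G(X) = 8
(-35 + G(-7))² = (-35 + 8)² = (-27)² = 729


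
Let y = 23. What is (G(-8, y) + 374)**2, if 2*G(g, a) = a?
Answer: 594441/4 ≈ 1.4861e+5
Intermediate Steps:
G(g, a) = a/2
(G(-8, y) + 374)**2 = ((1/2)*23 + 374)**2 = (23/2 + 374)**2 = (771/2)**2 = 594441/4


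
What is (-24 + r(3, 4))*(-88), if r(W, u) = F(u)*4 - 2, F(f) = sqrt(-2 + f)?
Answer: 2288 - 352*sqrt(2) ≈ 1790.2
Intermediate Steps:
r(W, u) = -2 + 4*sqrt(-2 + u) (r(W, u) = sqrt(-2 + u)*4 - 2 = 4*sqrt(-2 + u) - 2 = -2 + 4*sqrt(-2 + u))
(-24 + r(3, 4))*(-88) = (-24 + (-2 + 4*sqrt(-2 + 4)))*(-88) = (-24 + (-2 + 4*sqrt(2)))*(-88) = (-26 + 4*sqrt(2))*(-88) = 2288 - 352*sqrt(2)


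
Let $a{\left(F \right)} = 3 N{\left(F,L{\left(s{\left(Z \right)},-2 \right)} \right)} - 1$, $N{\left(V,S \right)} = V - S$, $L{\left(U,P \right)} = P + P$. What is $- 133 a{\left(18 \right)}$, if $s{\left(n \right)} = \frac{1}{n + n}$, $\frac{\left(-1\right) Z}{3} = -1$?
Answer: $-8645$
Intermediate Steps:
$Z = 3$ ($Z = \left(-3\right) \left(-1\right) = 3$)
$s{\left(n \right)} = \frac{1}{2 n}$
$L{\left(U,P \right)} = 2 P$
$a{\left(F \right)} = 11 + 3 F$ ($a{\left(F \right)} = 3 \left(F - 2 \left(-2\right)\right) - 1 = 3 \left(F - -4\right) - 1 = 3 \left(F + 4\right) - 1 = 3 \left(4 + F\right) - 1 = \left(12 + 3 F\right) - 1 = 11 + 3 F$)
$- 133 a{\left(18 \right)} = - 133 \left(11 + 3 \cdot 18\right) = - 133 \left(11 + 54\right) = \left(-133\right) 65 = -8645$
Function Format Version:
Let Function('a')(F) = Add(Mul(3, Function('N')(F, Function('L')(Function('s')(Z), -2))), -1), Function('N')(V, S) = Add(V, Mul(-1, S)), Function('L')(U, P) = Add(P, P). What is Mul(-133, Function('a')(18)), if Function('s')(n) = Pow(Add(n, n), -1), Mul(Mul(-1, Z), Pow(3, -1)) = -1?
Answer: -8645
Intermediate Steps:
Z = 3 (Z = Mul(-3, -1) = 3)
Function('s')(n) = Mul(Rational(1, 2), Pow(n, -1)) (Function('s')(n) = Pow(Mul(2, n), -1) = Mul(Rational(1, 2), Pow(n, -1)))
Function('L')(U, P) = Mul(2, P)
Function('a')(F) = Add(11, Mul(3, F)) (Function('a')(F) = Add(Mul(3, Add(F, Mul(-1, Mul(2, -2)))), -1) = Add(Mul(3, Add(F, Mul(-1, -4))), -1) = Add(Mul(3, Add(F, 4)), -1) = Add(Mul(3, Add(4, F)), -1) = Add(Add(12, Mul(3, F)), -1) = Add(11, Mul(3, F)))
Mul(-133, Function('a')(18)) = Mul(-133, Add(11, Mul(3, 18))) = Mul(-133, Add(11, 54)) = Mul(-133, 65) = -8645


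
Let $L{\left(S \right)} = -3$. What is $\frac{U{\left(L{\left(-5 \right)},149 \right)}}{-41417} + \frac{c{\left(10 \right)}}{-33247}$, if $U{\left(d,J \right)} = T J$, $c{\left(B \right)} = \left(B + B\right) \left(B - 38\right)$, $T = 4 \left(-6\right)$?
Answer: $\frac{142084792}{1376990999} \approx 0.10318$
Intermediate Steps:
$T = -24$
$c{\left(B \right)} = 2 B \left(-38 + B\right)$
$U{\left(d,J \right)} = - 24 J$
$\frac{U{\left(L{\left(-5 \right)},149 \right)}}{-41417} + \frac{c{\left(10 \right)}}{-33247} = \frac{\left(-24\right) 149}{-41417} + \frac{2 \cdot 10 \left(-38 + 10\right)}{-33247} = \left(-3576\right) \left(- \frac{1}{41417}\right) + 2 \cdot 10 \left(-28\right) \left(- \frac{1}{33247}\right) = \frac{3576}{41417} - - \frac{560}{33247} = \frac{3576}{41417} + \frac{560}{33247} = \frac{142084792}{1376990999}$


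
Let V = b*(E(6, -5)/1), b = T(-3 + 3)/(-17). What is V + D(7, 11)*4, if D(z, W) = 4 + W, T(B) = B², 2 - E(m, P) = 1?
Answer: 60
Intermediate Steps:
E(m, P) = 1 (E(m, P) = 2 - 1*1 = 2 - 1 = 1)
b = 0 (b = (-3 + 3)²/(-17) = 0²*(-1/17) = 0*(-1/17) = 0)
V = 0 (V = 0*(1/1) = 0*(1*1) = 0*1 = 0)
V + D(7, 11)*4 = 0 + (4 + 11)*4 = 0 + 15*4 = 0 + 60 = 60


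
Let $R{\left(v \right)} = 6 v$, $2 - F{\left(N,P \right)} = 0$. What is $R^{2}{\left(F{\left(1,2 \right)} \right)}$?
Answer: $144$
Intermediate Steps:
$F{\left(N,P \right)} = 2$ ($F{\left(N,P \right)} = 2 - 0 = 2 + 0 = 2$)
$R^{2}{\left(F{\left(1,2 \right)} \right)} = \left(6 \cdot 2\right)^{2} = 12^{2} = 144$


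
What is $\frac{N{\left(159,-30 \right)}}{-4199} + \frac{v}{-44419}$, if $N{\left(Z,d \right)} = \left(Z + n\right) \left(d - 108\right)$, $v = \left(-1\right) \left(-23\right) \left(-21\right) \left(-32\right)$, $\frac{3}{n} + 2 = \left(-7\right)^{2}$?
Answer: $\frac{42776261304}{8766222907} \approx 4.8797$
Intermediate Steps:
$n = \frac{3}{47}$ ($n = \frac{3}{-2 + \left(-7\right)^{2}} = \frac{3}{-2 + 49} = \frac{3}{47} \approx 0.06383$)
$v = 15456$ ($v = 23 \left(-21\right) \left(-32\right) = \left(-483\right) \left(-32\right) = 15456$)
$N{\left(Z,d \right)} = \left(-108 + d\right) \left(\frac{3}{47} + Z\right)$ ($N{\left(Z,d \right)} = \left(Z + \frac{3}{47}\right) \left(d - 108\right) = \left(\frac{3}{47} + Z\right) \left(-108 + d\right) = \left(-108 + d\right) \left(\frac{3}{47} + Z\right)$)
$\frac{N{\left(159,-30 \right)}}{-4199} + \frac{v}{-44419} = \frac{- \frac{324}{47} - 17172 + \frac{3}{47} \left(-30\right) + 159 \left(-30\right)}{-4199} + \frac{15456}{-44419} = \left(- \frac{324}{47} - 17172 - \frac{90}{47} - 4770\right) \left(- \frac{1}{4199}\right) + 15456 \left(- \frac{1}{44419}\right) = \left(- \frac{1031688}{47}\right) \left(- \frac{1}{4199}\right) - \frac{15456}{44419} = \frac{1031688}{197353} - \frac{15456}{44419} = \frac{42776261304}{8766222907}$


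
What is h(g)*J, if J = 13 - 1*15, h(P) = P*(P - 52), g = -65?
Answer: -15210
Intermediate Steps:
h(P) = P*(-52 + P)
J = -2 (J = 13 - 15 = -2)
h(g)*J = -65*(-52 - 65)*(-2) = -65*(-117)*(-2) = 7605*(-2) = -15210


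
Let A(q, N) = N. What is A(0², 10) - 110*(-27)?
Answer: 2980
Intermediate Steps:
A(0², 10) - 110*(-27) = 10 - 110*(-27) = 10 + 2970 = 2980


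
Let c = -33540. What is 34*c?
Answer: -1140360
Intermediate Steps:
34*c = 34*(-33540) = -1140360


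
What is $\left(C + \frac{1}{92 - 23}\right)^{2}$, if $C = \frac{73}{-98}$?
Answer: $\frac{24393721}{45724644} \approx 0.53349$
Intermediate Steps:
$C = - \frac{73}{98}$ ($C = 73 \left(- \frac{1}{98}\right) = - \frac{73}{98} \approx -0.7449$)
$\left(C + \frac{1}{92 - 23}\right)^{2} = \left(- \frac{73}{98} + \frac{1}{92 - 23}\right)^{2} = \left(- \frac{73}{98} + \frac{1}{69}\right)^{2} = \left(- \frac{4939}{6762}\right)^{2} = \frac{24393721}{45724644}$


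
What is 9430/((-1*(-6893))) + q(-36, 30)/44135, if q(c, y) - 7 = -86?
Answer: 415648503/304222555 ≈ 1.3663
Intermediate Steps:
q(c, y) = -79 (q(c, y) = 7 - 86 = -79)
9430/((-1*(-6893))) + q(-36, 30)/44135 = 9430/((-1*(-6893))) - 79/44135 = 9430/6893 - 79*1/44135 = 9430*(1/6893) - 79/44135 = 9430/6893 - 79/44135 = 415648503/304222555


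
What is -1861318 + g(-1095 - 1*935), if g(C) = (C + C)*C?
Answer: 6380482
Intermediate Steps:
g(C) = 2*C**2 (g(C) = (2*C)*C = 2*C**2)
-1861318 + g(-1095 - 1*935) = -1861318 + 2*(-1095 - 1*935)**2 = -1861318 + 2*(-1095 - 935)**2 = -1861318 + 2*(-2030)**2 = -1861318 + 2*4120900 = -1861318 + 8241800 = 6380482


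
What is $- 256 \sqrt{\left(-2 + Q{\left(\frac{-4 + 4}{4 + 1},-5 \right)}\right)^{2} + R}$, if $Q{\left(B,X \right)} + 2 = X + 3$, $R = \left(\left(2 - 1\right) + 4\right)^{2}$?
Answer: $- 256 \sqrt{61} \approx -1999.4$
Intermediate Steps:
$R = 25$ ($R = \left(1 + 4\right)^{2} = 5^{2} = 25$)
$Q{\left(B,X \right)} = 1 + X$ ($Q{\left(B,X \right)} = -2 + \left(X + 3\right) = -2 + \left(3 + X\right) = 1 + X$)
$- 256 \sqrt{\left(-2 + Q{\left(\frac{-4 + 4}{4 + 1},-5 \right)}\right)^{2} + R} = - 256 \sqrt{\left(-2 + \left(1 - 5\right)\right)^{2} + 25} = - 256 \sqrt{\left(-2 - 4\right)^{2} + 25} = - 256 \sqrt{\left(-6\right)^{2} + 25} = - 256 \sqrt{36 + 25} = - 256 \sqrt{61}$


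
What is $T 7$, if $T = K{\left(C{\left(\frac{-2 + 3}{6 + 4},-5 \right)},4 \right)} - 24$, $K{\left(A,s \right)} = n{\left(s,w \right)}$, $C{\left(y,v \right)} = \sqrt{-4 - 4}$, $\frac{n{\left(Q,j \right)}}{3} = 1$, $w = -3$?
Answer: $-147$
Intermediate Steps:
$n{\left(Q,j \right)} = 3$ ($n{\left(Q,j \right)} = 3 \cdot 1 = 3$)
$C{\left(y,v \right)} = 2 i \sqrt{2}$ ($C{\left(y,v \right)} = \sqrt{-8} = 2 i \sqrt{2}$)
$K{\left(A,s \right)} = 3$
$T = -21$ ($T = 3 - 24 = -21$)
$T 7 = \left(-21\right) 7 = -147$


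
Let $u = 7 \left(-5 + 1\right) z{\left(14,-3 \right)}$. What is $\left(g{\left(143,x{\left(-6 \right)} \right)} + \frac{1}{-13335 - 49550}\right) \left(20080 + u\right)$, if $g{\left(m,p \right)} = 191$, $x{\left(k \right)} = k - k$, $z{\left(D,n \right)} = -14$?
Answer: $\frac{245889888048}{62885} \approx 3.9102 \cdot 10^{6}$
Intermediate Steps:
$x{\left(k \right)} = 0$
$u = 392$ ($u = 7 \left(-5 + 1\right) \left(-14\right) = 7 \left(-4\right) \left(-14\right) = \left(-28\right) \left(-14\right) = 392$)
$\left(g{\left(143,x{\left(-6 \right)} \right)} + \frac{1}{-13335 - 49550}\right) \left(20080 + u\right) = \left(191 + \frac{1}{-13335 - 49550}\right) \left(20080 + 392\right) = \left(191 + \frac{1}{-62885}\right) 20472 = \left(191 - \frac{1}{62885}\right) 20472 = \frac{12011034}{62885} \cdot 20472 = \frac{245889888048}{62885}$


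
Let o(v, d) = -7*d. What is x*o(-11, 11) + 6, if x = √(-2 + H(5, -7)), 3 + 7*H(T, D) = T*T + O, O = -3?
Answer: 6 - 11*√35 ≈ -59.077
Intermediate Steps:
H(T, D) = -6/7 + T²/7 (H(T, D) = -3/7 + (T*T - 3)/7 = -3/7 + (T² - 3)/7 = -3/7 + (-3 + T²)/7 = -3/7 + (-3/7 + T²/7) = -6/7 + T²/7)
x = √35/7 (x = √(-2 + (-6/7 + (⅐)*5²)) = √(-2 + (-6/7 + (⅐)*25)) = √(-2 + (-6/7 + 25/7)) = √(-2 + 19/7) = √(5/7) = √35/7 ≈ 0.84515)
x*o(-11, 11) + 6 = (√35/7)*(-7*11) + 6 = (√35/7)*(-77) + 6 = -11*√35 + 6 = 6 - 11*√35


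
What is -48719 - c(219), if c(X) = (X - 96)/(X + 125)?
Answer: -16759459/344 ≈ -48719.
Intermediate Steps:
c(X) = (-96 + X)/(125 + X)
-48719 - c(219) = -48719 - (-96 + 219)/(125 + 219) = -48719 - 123/344 = -16759459/344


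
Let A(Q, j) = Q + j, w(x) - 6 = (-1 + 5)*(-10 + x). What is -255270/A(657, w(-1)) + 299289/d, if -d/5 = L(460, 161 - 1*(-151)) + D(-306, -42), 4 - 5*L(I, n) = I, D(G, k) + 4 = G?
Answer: -326811729/1241714 ≈ -263.19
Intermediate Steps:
D(G, k) = -4 + G
L(I, n) = 4/5 - I/5
d = 2006 (d = -5*((4/5 - 1/5*460) + (-4 - 306)) = -5*((4/5 - 92) - 310) = -5*(-456/5 - 310) = -5*(-2006/5) = 2006)
w(x) = -34 + 4*x (w(x) = 6 + (-1 + 5)*(-10 + x) = 6 + 4*(-10 + x) = 6 + (-40 + 4*x) = -34 + 4*x)
-255270/A(657, w(-1)) + 299289/d = -255270/(657 + (-34 + 4*(-1))) + 299289/2006 = -255270/(657 + (-34 - 4)) + 299289*(1/2006) = -255270/(657 - 38) + 299289/2006 = -255270/619 + 299289/2006 = -326811729/1241714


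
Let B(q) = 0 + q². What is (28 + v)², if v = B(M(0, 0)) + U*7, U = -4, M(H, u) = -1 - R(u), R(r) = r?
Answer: 1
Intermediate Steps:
M(H, u) = -1 - u
B(q) = q²
v = -27 (v = (-1 - 1*0)² - 4*7 = (-1 + 0)² - 28 = (-1)² - 28 = 1 - 28 = -27)
(28 + v)² = (28 - 27)² = 1² = 1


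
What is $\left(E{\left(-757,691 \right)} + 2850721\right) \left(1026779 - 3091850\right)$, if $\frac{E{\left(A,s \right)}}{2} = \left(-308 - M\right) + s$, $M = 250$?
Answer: $-5887490575077$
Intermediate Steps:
$E{\left(A,s \right)} = -1116 + 2 s$ ($E{\left(A,s \right)} = 2 \left(\left(-308 - 250\right) + s\right) = 2 \left(-558 + s\right) = -1116 + 2 s$)
$\left(E{\left(-757,691 \right)} + 2850721\right) \left(1026779 - 3091850\right) = \left(\left(-1116 + 2 \cdot 691\right) + 2850721\right) \left(1026779 - 3091850\right) = \left(\left(-1116 + 1382\right) + 2850721\right) \left(-2065071\right) = \left(266 + 2850721\right) \left(-2065071\right) = 2850987 \left(-2065071\right) = -5887490575077$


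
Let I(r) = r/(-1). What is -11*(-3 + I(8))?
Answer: 121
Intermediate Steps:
I(r) = -r (I(r) = r*(-1) = -r)
-11*(-3 + I(8)) = -11*(-3 - 1*8) = -11*(-3 - 8) = -11*(-11) = 121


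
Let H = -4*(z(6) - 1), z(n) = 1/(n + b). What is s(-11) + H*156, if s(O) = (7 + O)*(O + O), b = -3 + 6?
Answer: 1928/3 ≈ 642.67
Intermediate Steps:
b = 3
s(O) = 2*O*(7 + O) (s(O) = (7 + O)*(2*O) = 2*O*(7 + O))
z(n) = 1/(3 + n) (z(n) = 1/(n + 3) = 1/(3 + n))
H = 32/9 (H = -4*(1/(3 + 6) - 1) = -4*(1/9 - 1) = -4*(⅑ - 1) = -4*(-8/9) = 32/9 ≈ 3.5556)
s(-11) + H*156 = 2*(-11)*(7 - 11) + (32/9)*156 = 2*(-11)*(-4) + 1664/3 = 88 + 1664/3 = 1928/3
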